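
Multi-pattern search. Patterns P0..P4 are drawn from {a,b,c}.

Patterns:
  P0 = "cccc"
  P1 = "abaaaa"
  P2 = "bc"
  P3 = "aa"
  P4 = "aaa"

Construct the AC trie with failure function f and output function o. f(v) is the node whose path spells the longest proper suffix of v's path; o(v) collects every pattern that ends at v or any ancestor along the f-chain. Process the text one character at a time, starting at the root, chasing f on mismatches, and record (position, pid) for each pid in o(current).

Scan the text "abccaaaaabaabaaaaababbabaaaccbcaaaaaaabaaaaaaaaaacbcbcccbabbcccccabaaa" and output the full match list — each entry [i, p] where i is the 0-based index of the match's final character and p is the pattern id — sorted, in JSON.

Construct AC machine:
Trie (insert patterns):
  n0 'ε': a→5 b→11 c→1
  n1 'c': c→2
  n2 'cc': c→3
  n3 'ccc': c→4
  n4 'cccc': ·  [P0 ends]
  n5 'a': a→13 b→6
  n6 'ab': a→7
  n7 'aba': a→8
  n8 'abaa': a→9
  n9 'abaaa': a→10
  n10 'abaaaa': ·  [P1 ends]
  n11 'b': c→12
  n12 'bc': ·  [P2 ends]
  n13 'aa': a→14  [P3 ends]
  n14 'aaa': ·  [P4 ends]

BFS fail/out derivation:
  fail(1) 'c': from fail(0)=0 chase 'c': 0 ⇒ 0;  out=∅∪out(0)=∅
  fail(5) 'a': from fail(0)=0 chase 'a': 0 ⇒ 0;  out=∅∪out(0)=∅
  fail(11) 'b': from fail(0)=0 chase 'b': 0 ⇒ 0;  out=∅∪out(0)=∅
  fail(2) 'cc': from fail(1)=0 chase 'c': 0 ⇒ 1;  out=∅∪out(1)=∅
  fail(6) 'ab': from fail(5)=0 chase 'b': 0 ⇒ 11;  out=∅∪out(11)=∅
  fail(12) 'bc': from fail(11)=0 chase 'c': 0 ⇒ 1;  out={2}∪out(1)={2}
  fail(13) 'aa': from fail(5)=0 chase 'a': 0 ⇒ 5;  out={3}∪out(5)={3}
  fail(3) 'ccc': from fail(2)=1 chase 'c': 1 ⇒ 2;  out=∅∪out(2)=∅
  fail(7) 'aba': from fail(6)=11 chase 'a': 11→0 ⇒ 5;  out=∅∪out(5)=∅
  fail(14) 'aaa': from fail(13)=5 chase 'a': 5 ⇒ 13;  out={4}∪out(13)={3,4}
  fail(4) 'cccc': from fail(3)=2 chase 'c': 2 ⇒ 3;  out={0}∪out(3)={0}
  fail(8) 'abaa': from fail(7)=5 chase 'a': 5 ⇒ 13;  out=∅∪out(13)={3}
  fail(9) 'abaaa': from fail(8)=13 chase 'a': 13 ⇒ 14;  out=∅∪out(14)={3,4}
  fail(10) 'abaaaa': from fail(9)=14 chase 'a': 14→13 ⇒ 14;  out={1}∪out(14)={1,3,4}

Scan:
i=0 'a': node 0→5
i=1 'b': node 5→6
i=2 'c': node 6→12 (via fail)  ** P2@[1:2]
i=3 'c': node 12→2 (via fail)
i=4 'a': node 2→5 (via fail)
i=5 'a': node 5→13  ** P3@[4:5]
i=6 'a': node 13→14  ** P3@[5:6],P4@[4:6]
i=7 'a': node 14→14 (via fail)  ** P3@[6:7],P4@[5:7]
i=8 'a': node 14→14 (via fail)  ** P3@[7:8],P4@[6:8]
i=9 'b': node 14→6 (via fail)
i=10 'a': node 6→7
i=11 'a': node 7→8  ** P3@[10:11]
i=12 'b': node 8→6 (via fail)
i=13 'a': node 6→7
i=14 'a': node 7→8  ** P3@[13:14]
i=15 'a': node 8→9  ** P3@[14:15],P4@[13:15]
i=16 'a': node 9→10  ** P1@[11:16],P3@[15:16],P4@[14:16]
i=17 'a': node 10→14 (via fail)  ** P3@[16:17],P4@[15:17]
i=18 'b': node 14→6 (via fail)
i=19 'a': node 6→7
i=20 'b': node 7→6 (via fail)
i=21 'b': node 6→11 (via fail)
i=22 'a': node 11→5 (via fail)
i=23 'b': node 5→6
i=24 'a': node 6→7
i=25 'a': node 7→8  ** P3@[24:25]
i=26 'a': node 8→9  ** P3@[25:26],P4@[24:26]
i=27 'c': node 9→1 (via fail)
i=28 'c': node 1→2
i=29 'b': node 2→11 (via fail)
i=30 'c': node 11→12  ** P2@[29:30]
i=31 'a': node 12→5 (via fail)
i=32 'a': node 5→13  ** P3@[31:32]
i=33 'a': node 13→14  ** P3@[32:33],P4@[31:33]
i=34 'a': node 14→14 (via fail)  ** P3@[33:34],P4@[32:34]
i=35 'a': node 14→14 (via fail)  ** P3@[34:35],P4@[33:35]
i=36 'a': node 14→14 (via fail)  ** P3@[35:36],P4@[34:36]
i=37 'a': node 14→14 (via fail)  ** P3@[36:37],P4@[35:37]
i=38 'b': node 14→6 (via fail)
i=39 'a': node 6→7
i=40 'a': node 7→8  ** P3@[39:40]
i=41 'a': node 8→9  ** P3@[40:41],P4@[39:41]
i=42 'a': node 9→10  ** P1@[37:42],P3@[41:42],P4@[40:42]
i=43 'a': node 10→14 (via fail)  ** P3@[42:43],P4@[41:43]
i=44 'a': node 14→14 (via fail)  ** P3@[43:44],P4@[42:44]
i=45 'a': node 14→14 (via fail)  ** P3@[44:45],P4@[43:45]
i=46 'a': node 14→14 (via fail)  ** P3@[45:46],P4@[44:46]
i=47 'a': node 14→14 (via fail)  ** P3@[46:47],P4@[45:47]
i=48 'a': node 14→14 (via fail)  ** P3@[47:48],P4@[46:48]
i=49 'c': node 14→1 (via fail)
i=50 'b': node 1→11 (via fail)
i=51 'c': node 11→12  ** P2@[50:51]
i=52 'b': node 12→11 (via fail)
i=53 'c': node 11→12  ** P2@[52:53]
i=54 'c': node 12→2 (via fail)
i=55 'c': node 2→3
i=56 'b': node 3→11 (via fail)
i=57 'a': node 11→5 (via fail)
i=58 'b': node 5→6
i=59 'b': node 6→11 (via fail)
i=60 'c': node 11→12  ** P2@[59:60]
i=61 'c': node 12→2 (via fail)
i=62 'c': node 2→3
i=63 'c': node 3→4  ** P0@[60:63]
i=64 'c': node 4→4 (via fail)  ** P0@[61:64]
i=65 'a': node 4→5 (via fail)
i=66 'b': node 5→6
i=67 'a': node 6→7
i=68 'a': node 7→8  ** P3@[67:68]
i=69 'a': node 8→9  ** P3@[68:69],P4@[67:69]

Result: [[2,2],[5,3],[6,3],[6,4],[7,3],[7,4],[8,3],[8,4],[11,3],[14,3],[15,3],[15,4],[16,1],[16,3],[16,4],[17,3],[17,4],[25,3],[26,3],[26,4],[30,2],[32,3],[33,3],[33,4],[34,3],[34,4],[35,3],[35,4],[36,3],[36,4],[37,3],[37,4],[40,3],[41,3],[41,4],[42,1],[42,3],[42,4],[43,3],[43,4],[44,3],[44,4],[45,3],[45,4],[46,3],[46,4],[47,3],[47,4],[48,3],[48,4],[51,2],[53,2],[60,2],[63,0],[64,0],[68,3],[69,3],[69,4]]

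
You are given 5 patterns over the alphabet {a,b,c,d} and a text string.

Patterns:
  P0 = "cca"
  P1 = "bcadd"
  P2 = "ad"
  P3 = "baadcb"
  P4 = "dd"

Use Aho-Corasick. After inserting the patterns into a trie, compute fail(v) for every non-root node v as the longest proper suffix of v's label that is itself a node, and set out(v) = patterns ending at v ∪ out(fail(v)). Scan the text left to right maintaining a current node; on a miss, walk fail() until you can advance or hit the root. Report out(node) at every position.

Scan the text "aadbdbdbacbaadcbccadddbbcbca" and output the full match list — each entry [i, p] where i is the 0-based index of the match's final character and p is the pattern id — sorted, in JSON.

Construct AC machine:
Trie nodes:
  0='ε' goto a→9 b→4 c→1 d→16
  1='c' goto c→2
  2='cc' goto a→3
  3='cca' goto ·  [P0 ends]
  4='b' goto a→11 c→5
  5='bc' goto a→6
  6='bca' goto d→7
  7='bcad' goto d→8
  8='bcadd' goto ·  [P1 ends]
  9='a' goto d→10
  10='ad' goto ·  [P2 ends]
  11='ba' goto a→12
  12='baa' goto d→13
  13='baad' goto c→14
  14='baadc' goto b→15
  15='baadcb' goto ·  [P3 ends]
  16='d' goto d→17
  17='dd' goto ·  [P4 ends]

Failure links (BFS by depth):
  fail(1) 'c': from fail(0)=0 chase 'c': 0 ⇒ 0;  out=∅∪out(0)=∅
  fail(4) 'b': from fail(0)=0 chase 'b': 0 ⇒ 0;  out=∅∪out(0)=∅
  fail(9) 'a': from fail(0)=0 chase 'a': 0 ⇒ 0;  out=∅∪out(0)=∅
  fail(16) 'd': from fail(0)=0 chase 'd': 0 ⇒ 0;  out=∅∪out(0)=∅
  fail(2) 'cc': from fail(1)=0 chase 'c': 0 ⇒ 1;  out=∅∪out(1)=∅
  fail(5) 'bc': from fail(4)=0 chase 'c': 0 ⇒ 1;  out=∅∪out(1)=∅
  fail(10) 'ad': from fail(9)=0 chase 'd': 0 ⇒ 16;  out={2}∪out(16)={2}
  fail(11) 'ba': from fail(4)=0 chase 'a': 0 ⇒ 9;  out=∅∪out(9)=∅
  fail(17) 'dd': from fail(16)=0 chase 'd': 0 ⇒ 16;  out={4}∪out(16)={4}
  fail(3) 'cca': from fail(2)=1 chase 'a': 1→0 ⇒ 9;  out={0}∪out(9)={0}
  fail(6) 'bca': from fail(5)=1 chase 'a': 1→0 ⇒ 9;  out=∅∪out(9)=∅
  fail(12) 'baa': from fail(11)=9 chase 'a': 9→0 ⇒ 9;  out=∅∪out(9)=∅
  fail(7) 'bcad': from fail(6)=9 chase 'd': 9 ⇒ 10;  out=∅∪out(10)={2}
  fail(13) 'baad': from fail(12)=9 chase 'd': 9 ⇒ 10;  out=∅∪out(10)={2}
  fail(8) 'bcadd': from fail(7)=10 chase 'd': 10→16 ⇒ 17;  out={1}∪out(17)={1,4}
  fail(14) 'baadc': from fail(13)=10 chase 'c': 10→16→0 ⇒ 1;  out=∅∪out(1)=∅
  fail(15) 'baadcb': from fail(14)=1 chase 'b': 1→0 ⇒ 4;  out={3}∪out(4)={3}

Scan:
[0] read 'a'  n0⇒n9
[1] read 'a'  n9⇒n9 (fail-walked)
[2] read 'd'  n9⇒n10  → match P2@[1:2]
[3] read 'b'  n10⇒n4 (fail-walked)
[4] read 'd'  n4⇒n16 (fail-walked)
[5] read 'b'  n16⇒n4 (fail-walked)
[6] read 'd'  n4⇒n16 (fail-walked)
[7] read 'b'  n16⇒n4 (fail-walked)
[8] read 'a'  n4⇒n11
[9] read 'c'  n11⇒n1 (fail-walked)
[10] read 'b'  n1⇒n4 (fail-walked)
[11] read 'a'  n4⇒n11
[12] read 'a'  n11⇒n12
[13] read 'd'  n12⇒n13  → match P2@[12:13]
[14] read 'c'  n13⇒n14
[15] read 'b'  n14⇒n15  → match P3@[10:15]
[16] read 'c'  n15⇒n5 (fail-walked)
[17] read 'c'  n5⇒n2 (fail-walked)
[18] read 'a'  n2⇒n3  → match P0@[16:18]
[19] read 'd'  n3⇒n10 (fail-walked)  → match P2@[18:19]
[20] read 'd'  n10⇒n17 (fail-walked)  → match P4@[19:20]
[21] read 'd'  n17⇒n17 (fail-walked)  → match P4@[20:21]
[22] read 'b'  n17⇒n4 (fail-walked)
[23] read 'b'  n4⇒n4 (fail-walked)
[24] read 'c'  n4⇒n5
[25] read 'b'  n5⇒n4 (fail-walked)
[26] read 'c'  n4⇒n5
[27] read 'a'  n5⇒n6

All matches (sorted): [[2,2],[13,2],[15,3],[18,0],[19,2],[20,4],[21,4]]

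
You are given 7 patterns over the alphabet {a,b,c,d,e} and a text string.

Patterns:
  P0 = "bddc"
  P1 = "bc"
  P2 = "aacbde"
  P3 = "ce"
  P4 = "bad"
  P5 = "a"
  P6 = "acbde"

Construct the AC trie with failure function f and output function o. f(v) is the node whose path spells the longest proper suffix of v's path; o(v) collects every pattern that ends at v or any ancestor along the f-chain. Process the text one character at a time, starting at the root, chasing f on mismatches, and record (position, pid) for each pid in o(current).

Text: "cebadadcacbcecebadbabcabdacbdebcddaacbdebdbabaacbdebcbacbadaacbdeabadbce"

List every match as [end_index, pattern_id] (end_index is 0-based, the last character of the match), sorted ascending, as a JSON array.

Build automaton:
Trie nodes:
  0='ε' goto a→6 b→1 c→12
  1='b' goto a→14 c→5 d→2
  2='bd' goto d→3
  3='bdd' goto c→4
  4='bddc' goto ·  ←P0
  5='bc' goto ·  ←P1
  6='a' goto a→7 c→16  ←P5
  7='aa' goto c→8
  8='aac' goto b→9
  9='aacb' goto d→10
  10='aacbd' goto e→11
  11='aacbde' goto ·  ←P2
  12='c' goto e→13
  13='ce' goto ·  ←P3
  14='ba' goto d→15
  15='bad' goto ·  ←P4
  16='ac' goto b→17
  17='acb' goto d→18
  18='acbd' goto e→19
  19='acbde' goto ·  ←P6

BFS fail/out derivation:
  n1('b'): parent n0 fail=0; on 'b' 0 → fail=0;  out ∅∪∅=∅
  n6('a'): parent n0 fail=0; on 'a' 0 → fail=0;  out {5}∪∅={5}
  n12('c'): parent n0 fail=0; on 'c' 0 → fail=0;  out ∅∪∅=∅
  n2('bd'): parent n1 fail=0; on 'd' 0 → fail=0;  out ∅∪∅=∅
  n5('bc'): parent n1 fail=0; on 'c' 0 → fail=12;  out {1}∪∅={1}
  n7('aa'): parent n6 fail=0; on 'a' 0 → fail=6;  out ∅∪{5}={5}
  n13('ce'): parent n12 fail=0; on 'e' 0 → fail=0;  out {3}∪∅={3}
  n14('ba'): parent n1 fail=0; on 'a' 0 → fail=6;  out ∅∪{5}={5}
  n16('ac'): parent n6 fail=0; on 'c' 0 → fail=12;  out ∅∪∅=∅
  n3('bdd'): parent n2 fail=0; on 'd' 0 → fail=0;  out ∅∪∅=∅
  n8('aac'): parent n7 fail=6; on 'c' 6 → fail=16;  out ∅∪∅=∅
  n15('bad'): parent n14 fail=6; on 'd' 6→0 → fail=0;  out {4}∪∅={4}
  n17('acb'): parent n16 fail=12; on 'b' 12→0 → fail=1;  out ∅∪∅=∅
  n4('bddc'): parent n3 fail=0; on 'c' 0 → fail=12;  out {0}∪∅={0}
  n9('aacb'): parent n8 fail=16; on 'b' 16 → fail=17;  out ∅∪∅=∅
  n18('acbd'): parent n17 fail=1; on 'd' 1 → fail=2;  out ∅∪∅=∅
  n10('aacbd'): parent n9 fail=17; on 'd' 17 → fail=18;  out ∅∪∅=∅
  n19('acbde'): parent n18 fail=2; on 'e' 2→0 → fail=0;  out {6}∪∅={6}
  n11('aacbde'): parent n10 fail=18; on 'e' 18 → fail=19;  out {2}∪{6}={2,6}

Text stream:
i=0 'c': node 0→12
i=1 'e': node 12→13  ** P3@[0:1]
i=2 'b': node 13→1 (via fail)
i=3 'a': node 1→14  ** P5@[3:3]
i=4 'd': node 14→15  ** P4@[2:4]
i=5 'a': node 15→6 (via fail)  ** P5@[5:5]
i=6 'd': node 6→0 (via fail)
i=7 'c': node 0→12
i=8 'a': node 12→6 (via fail)  ** P5@[8:8]
i=9 'c': node 6→16
i=10 'b': node 16→17
i=11 'c': node 17→5 (via fail)  ** P1@[10:11]
i=12 'e': node 5→13 (via fail)  ** P3@[11:12]
i=13 'c': node 13→12 (via fail)
i=14 'e': node 12→13  ** P3@[13:14]
i=15 'b': node 13→1 (via fail)
i=16 'a': node 1→14  ** P5@[16:16]
i=17 'd': node 14→15  ** P4@[15:17]
i=18 'b': node 15→1 (via fail)
i=19 'a': node 1→14  ** P5@[19:19]
i=20 'b': node 14→1 (via fail)
i=21 'c': node 1→5  ** P1@[20:21]
i=22 'a': node 5→6 (via fail)  ** P5@[22:22]
i=23 'b': node 6→1 (via fail)
i=24 'd': node 1→2
i=25 'a': node 2→6 (via fail)  ** P5@[25:25]
i=26 'c': node 6→16
i=27 'b': node 16→17
i=28 'd': node 17→18
i=29 'e': node 18→19  ** P6@[25:29]
i=30 'b': node 19→1 (via fail)
i=31 'c': node 1→5  ** P1@[30:31]
i=32 'd': node 5→0 (via fail)
i=33 'd': node 0→0
i=34 'a': node 0→6  ** P5@[34:34]
i=35 'a': node 6→7  ** P5@[35:35]
i=36 'c': node 7→8
i=37 'b': node 8→9
i=38 'd': node 9→10
i=39 'e': node 10→11  ** P2@[34:39],P6@[35:39]
i=40 'b': node 11→1 (via fail)
i=41 'd': node 1→2
i=42 'b': node 2→1 (via fail)
i=43 'a': node 1→14  ** P5@[43:43]
i=44 'b': node 14→1 (via fail)
i=45 'a': node 1→14  ** P5@[45:45]
i=46 'a': node 14→7 (via fail)  ** P5@[46:46]
i=47 'c': node 7→8
i=48 'b': node 8→9
i=49 'd': node 9→10
i=50 'e': node 10→11  ** P2@[45:50],P6@[46:50]
i=51 'b': node 11→1 (via fail)
i=52 'c': node 1→5  ** P1@[51:52]
i=53 'b': node 5→1 (via fail)
i=54 'a': node 1→14  ** P5@[54:54]
i=55 'c': node 14→16 (via fail)
i=56 'b': node 16→17
i=57 'a': node 17→14 (via fail)  ** P5@[57:57]
i=58 'd': node 14→15  ** P4@[56:58]
i=59 'a': node 15→6 (via fail)  ** P5@[59:59]
i=60 'a': node 6→7  ** P5@[60:60]
i=61 'c': node 7→8
i=62 'b': node 8→9
i=63 'd': node 9→10
i=64 'e': node 10→11  ** P2@[59:64],P6@[60:64]
i=65 'a': node 11→6 (via fail)  ** P5@[65:65]
i=66 'b': node 6→1 (via fail)
i=67 'a': node 1→14  ** P5@[67:67]
i=68 'd': node 14→15  ** P4@[66:68]
i=69 'b': node 15→1 (via fail)
i=70 'c': node 1→5  ** P1@[69:70]
i=71 'e': node 5→13 (via fail)  ** P3@[70:71]

Result: [[1,3],[3,5],[4,4],[5,5],[8,5],[11,1],[12,3],[14,3],[16,5],[17,4],[19,5],[21,1],[22,5],[25,5],[29,6],[31,1],[34,5],[35,5],[39,2],[39,6],[43,5],[45,5],[46,5],[50,2],[50,6],[52,1],[54,5],[57,5],[58,4],[59,5],[60,5],[64,2],[64,6],[65,5],[67,5],[68,4],[70,1],[71,3]]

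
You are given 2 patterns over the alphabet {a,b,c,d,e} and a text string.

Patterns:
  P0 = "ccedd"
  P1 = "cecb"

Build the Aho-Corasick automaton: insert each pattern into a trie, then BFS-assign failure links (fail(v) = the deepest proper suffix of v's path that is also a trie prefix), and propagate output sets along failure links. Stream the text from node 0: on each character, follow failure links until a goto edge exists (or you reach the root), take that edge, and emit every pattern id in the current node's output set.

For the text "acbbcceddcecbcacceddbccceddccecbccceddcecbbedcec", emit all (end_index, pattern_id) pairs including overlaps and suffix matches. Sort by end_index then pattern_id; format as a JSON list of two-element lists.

Build:
Trie nodes:
  n0 'ε': c→1
  n1 'c': c→2 e→6
  n2 'cc': e→3
  n3 'cce': d→4
  n4 'cced': d→5
  n5 'ccedd': ·  [P0 ends]
  n6 'ce': c→7
  n7 'cec': b→8
  n8 'cecb': ·  [P1 ends]

BFS fail/out derivation:
  fail(1) 'c': from fail(0)=0 chase 'c': 0 ⇒ 0;  out=∅∪out(0)=∅
  fail(2) 'cc': from fail(1)=0 chase 'c': 0 ⇒ 1;  out=∅∪out(1)=∅
  fail(6) 'ce': from fail(1)=0 chase 'e': 0 ⇒ 0;  out=∅∪out(0)=∅
  fail(3) 'cce': from fail(2)=1 chase 'e': 1 ⇒ 6;  out=∅∪out(6)=∅
  fail(7) 'cec': from fail(6)=0 chase 'c': 0 ⇒ 1;  out=∅∪out(1)=∅
  fail(4) 'cced': from fail(3)=6 chase 'd': 6→0 ⇒ 0;  out=∅∪out(0)=∅
  fail(8) 'cecb': from fail(7)=1 chase 'b': 1→0 ⇒ 0;  out={1}∪out(0)={1}
  fail(5) 'ccedd': from fail(4)=0 chase 'd': 0 ⇒ 0;  out={0}∪out(0)={0}

Text stream:
pos 0 'a': at 0
pos 1 'c': at 1
pos 2 'b': at 0 ·f
pos 3 'b': at 0
pos 4 'c': at 1
pos 5 'c': at 2
pos 6 'e': at 3
pos 7 'd': at 4
pos 8 'd': at 5  emit P0@[4:8]
pos 9 'c': at 1 ·f
pos 10 'e': at 6
pos 11 'c': at 7
pos 12 'b': at 8  emit P1@[9:12]
pos 13 'c': at 1 ·f
pos 14 'a': at 0 ·f
pos 15 'c': at 1
pos 16 'c': at 2
pos 17 'e': at 3
pos 18 'd': at 4
pos 19 'd': at 5  emit P0@[15:19]
pos 20 'b': at 0 ·f
pos 21 'c': at 1
pos 22 'c': at 2
pos 23 'c': at 2 ·f
pos 24 'e': at 3
pos 25 'd': at 4
pos 26 'd': at 5  emit P0@[22:26]
pos 27 'c': at 1 ·f
pos 28 'c': at 2
pos 29 'e': at 3
pos 30 'c': at 7 ·f
pos 31 'b': at 8  emit P1@[28:31]
pos 32 'c': at 1 ·f
pos 33 'c': at 2
pos 34 'c': at 2 ·f
pos 35 'e': at 3
pos 36 'd': at 4
pos 37 'd': at 5  emit P0@[33:37]
pos 38 'c': at 1 ·f
pos 39 'e': at 6
pos 40 'c': at 7
pos 41 'b': at 8  emit P1@[38:41]
pos 42 'b': at 0 ·f
pos 43 'e': at 0
pos 44 'd': at 0
pos 45 'c': at 1
pos 46 'e': at 6
pos 47 'c': at 7

Result: [[8,0],[12,1],[19,0],[26,0],[31,1],[37,0],[41,1]]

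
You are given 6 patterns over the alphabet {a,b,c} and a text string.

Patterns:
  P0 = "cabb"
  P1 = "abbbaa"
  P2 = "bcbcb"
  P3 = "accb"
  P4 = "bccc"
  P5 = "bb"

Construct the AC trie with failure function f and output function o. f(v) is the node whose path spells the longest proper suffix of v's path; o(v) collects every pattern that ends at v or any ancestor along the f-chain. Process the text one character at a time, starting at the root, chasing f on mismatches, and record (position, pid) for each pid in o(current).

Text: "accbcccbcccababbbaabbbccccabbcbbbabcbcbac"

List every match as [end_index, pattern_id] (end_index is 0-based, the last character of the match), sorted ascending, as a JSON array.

Construct AC machine:
Trie (insert patterns):
  n0 'ε': a→5 b→11 c→1
  n1 'c': a→2
  n2 'ca': b→3
  n3 'cab': b→4
  n4 'cabb': ·  [P0 ends]
  n5 'a': b→6 c→16
  n6 'ab': b→7
  n7 'abb': b→8
  n8 'abbb': a→9
  n9 'abbba': a→10
  n10 'abbbaa': ·  [P1 ends]
  n11 'b': b→21 c→12
  n12 'bc': b→13 c→19
  n13 'bcb': c→14
  n14 'bcbc': b→15
  n15 'bcbcb': ·  [P2 ends]
  n16 'ac': c→17
  n17 'acc': b→18
  n18 'accb': ·  [P3 ends]
  n19 'bcc': c→20
  n20 'bccc': ·  [P4 ends]
  n21 'bb': ·  [P5 ends]

BFS fail/out derivation:
  n1('c'): parent n0 fail=0; on 'c' 0 → fail=0;  out ∅∪∅=∅
  n5('a'): parent n0 fail=0; on 'a' 0 → fail=0;  out ∅∪∅=∅
  n11('b'): parent n0 fail=0; on 'b' 0 → fail=0;  out ∅∪∅=∅
  n2('ca'): parent n1 fail=0; on 'a' 0 → fail=5;  out ∅∪∅=∅
  n6('ab'): parent n5 fail=0; on 'b' 0 → fail=11;  out ∅∪∅=∅
  n12('bc'): parent n11 fail=0; on 'c' 0 → fail=1;  out ∅∪∅=∅
  n16('ac'): parent n5 fail=0; on 'c' 0 → fail=1;  out ∅∪∅=∅
  n21('bb'): parent n11 fail=0; on 'b' 0 → fail=11;  out {5}∪∅={5}
  n3('cab'): parent n2 fail=5; on 'b' 5 → fail=6;  out ∅∪∅=∅
  n7('abb'): parent n6 fail=11; on 'b' 11 → fail=21;  out ∅∪{5}={5}
  n13('bcb'): parent n12 fail=1; on 'b' 1→0 → fail=11;  out ∅∪∅=∅
  n17('acc'): parent n16 fail=1; on 'c' 1→0 → fail=1;  out ∅∪∅=∅
  n19('bcc'): parent n12 fail=1; on 'c' 1→0 → fail=1;  out ∅∪∅=∅
  n4('cabb'): parent n3 fail=6; on 'b' 6 → fail=7;  out {0}∪{5}={0,5}
  n8('abbb'): parent n7 fail=21; on 'b' 21→11 → fail=21;  out ∅∪{5}={5}
  n14('bcbc'): parent n13 fail=11; on 'c' 11 → fail=12;  out ∅∪∅=∅
  n18('accb'): parent n17 fail=1; on 'b' 1→0 → fail=11;  out {3}∪∅={3}
  n20('bccc'): parent n19 fail=1; on 'c' 1→0 → fail=1;  out {4}∪∅={4}
  n9('abbba'): parent n8 fail=21; on 'a' 21→11→0 → fail=5;  out ∅∪∅=∅
  n15('bcbcb'): parent n14 fail=12; on 'b' 12 → fail=13;  out {2}∪∅={2}
  n10('abbbaa'): parent n9 fail=5; on 'a' 5→0 → fail=5;  out {1}∪∅={1}

Scan:
pos 0 'a': at 5
pos 1 'c': at 16
pos 2 'c': at 17
pos 3 'b': at 18  → match P3@[0:3]
pos 4 'c': at 12 (fail-walked)
pos 5 'c': at 19
pos 6 'c': at 20  → match P4@[3:6]
pos 7 'b': at 11 (fail-walked)
pos 8 'c': at 12
pos 9 'c': at 19
pos 10 'c': at 20  → match P4@[7:10]
pos 11 'a': at 2 (fail-walked)
pos 12 'b': at 3
pos 13 'a': at 5 (fail-walked)
pos 14 'b': at 6
pos 15 'b': at 7  → match P5@[14:15]
pos 16 'b': at 8  → match P5@[15:16]
pos 17 'a': at 9
pos 18 'a': at 10  → match P1@[13:18]
pos 19 'b': at 6 (fail-walked)
pos 20 'b': at 7  → match P5@[19:20]
pos 21 'b': at 8  → match P5@[20:21]
pos 22 'c': at 12 (fail-walked)
pos 23 'c': at 19
pos 24 'c': at 20  → match P4@[21:24]
pos 25 'c': at 1 (fail-walked)
pos 26 'a': at 2
pos 27 'b': at 3
pos 28 'b': at 4  → match P0@[25:28],P5@[27:28]
pos 29 'c': at 12 (fail-walked)
pos 30 'b': at 13
pos 31 'b': at 21 (fail-walked)  → match P5@[30:31]
pos 32 'b': at 21 (fail-walked)  → match P5@[31:32]
pos 33 'a': at 5 (fail-walked)
pos 34 'b': at 6
pos 35 'c': at 12 (fail-walked)
pos 36 'b': at 13
pos 37 'c': at 14
pos 38 'b': at 15  → match P2@[34:38]
pos 39 'a': at 5 (fail-walked)
pos 40 'c': at 16

Matches: [[3,3],[6,4],[10,4],[15,5],[16,5],[18,1],[20,5],[21,5],[24,4],[28,0],[28,5],[31,5],[32,5],[38,2]]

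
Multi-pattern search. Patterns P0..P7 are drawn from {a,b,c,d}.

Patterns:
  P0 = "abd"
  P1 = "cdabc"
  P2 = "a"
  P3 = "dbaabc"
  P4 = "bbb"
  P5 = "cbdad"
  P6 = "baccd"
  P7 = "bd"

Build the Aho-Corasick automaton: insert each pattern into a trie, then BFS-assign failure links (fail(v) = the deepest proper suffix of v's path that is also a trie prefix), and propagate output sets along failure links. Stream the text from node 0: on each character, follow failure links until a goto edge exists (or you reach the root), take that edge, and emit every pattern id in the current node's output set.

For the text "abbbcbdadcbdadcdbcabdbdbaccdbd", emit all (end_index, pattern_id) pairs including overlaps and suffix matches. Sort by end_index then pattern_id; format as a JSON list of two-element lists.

Construct AC machine:
Trie nodes:
  0='ε' goto a→1 b→15 c→4 d→9
  1='a' goto b→2  ←P2
  2='ab' goto d→3
  3='abd' goto ·  ←P0
  4='c' goto b→18 d→5
  5='cd' goto a→6
  6='cda' goto b→7
  7='cdab' goto c→8
  8='cdabc' goto ·  ←P1
  9='d' goto b→10
  10='db' goto a→11
  11='dba' goto a→12
  12='dbaa' goto b→13
  13='dbaab' goto c→14
  14='dbaabc' goto ·  ←P3
  15='b' goto a→22 b→16 d→26
  16='bb' goto b→17
  17='bbb' goto ·  ←P4
  18='cb' goto d→19
  19='cbd' goto a→20
  20='cbda' goto d→21
  21='cbdad' goto ·  ←P5
  22='ba' goto c→23
  23='bac' goto c→24
  24='bacc' goto d→25
  25='baccd' goto ·  ←P6
  26='bd' goto ·  ←P7

BFS fail/out derivation:
  n1('a'): parent n0 fail=0; on 'a' 0 → fail=0;  out {2}∪∅={2}
  n4('c'): parent n0 fail=0; on 'c' 0 → fail=0;  out ∅∪∅=∅
  n9('d'): parent n0 fail=0; on 'd' 0 → fail=0;  out ∅∪∅=∅
  n15('b'): parent n0 fail=0; on 'b' 0 → fail=0;  out ∅∪∅=∅
  n2('ab'): parent n1 fail=0; on 'b' 0 → fail=15;  out ∅∪∅=∅
  n5('cd'): parent n4 fail=0; on 'd' 0 → fail=9;  out ∅∪∅=∅
  n10('db'): parent n9 fail=0; on 'b' 0 → fail=15;  out ∅∪∅=∅
  n16('bb'): parent n15 fail=0; on 'b' 0 → fail=15;  out ∅∪∅=∅
  n18('cb'): parent n4 fail=0; on 'b' 0 → fail=15;  out ∅∪∅=∅
  n22('ba'): parent n15 fail=0; on 'a' 0 → fail=1;  out ∅∪{2}={2}
  n26('bd'): parent n15 fail=0; on 'd' 0 → fail=9;  out {7}∪∅={7}
  n3('abd'): parent n2 fail=15; on 'd' 15 → fail=26;  out {0}∪{7}={0,7}
  n6('cda'): parent n5 fail=9; on 'a' 9→0 → fail=1;  out ∅∪{2}={2}
  n11('dba'): parent n10 fail=15; on 'a' 15 → fail=22;  out ∅∪{2}={2}
  n17('bbb'): parent n16 fail=15; on 'b' 15 → fail=16;  out {4}∪∅={4}
  n19('cbd'): parent n18 fail=15; on 'd' 15 → fail=26;  out ∅∪{7}={7}
  n23('bac'): parent n22 fail=1; on 'c' 1→0 → fail=4;  out ∅∪∅=∅
  n7('cdab'): parent n6 fail=1; on 'b' 1 → fail=2;  out ∅∪∅=∅
  n12('dbaa'): parent n11 fail=22; on 'a' 22→1→0 → fail=1;  out ∅∪{2}={2}
  n20('cbda'): parent n19 fail=26; on 'a' 26→9→0 → fail=1;  out ∅∪{2}={2}
  n24('bacc'): parent n23 fail=4; on 'c' 4→0 → fail=4;  out ∅∪∅=∅
  n8('cdabc'): parent n7 fail=2; on 'c' 2→15→0 → fail=4;  out {1}∪∅={1}
  n13('dbaab'): parent n12 fail=1; on 'b' 1 → fail=2;  out ∅∪∅=∅
  n21('cbdad'): parent n20 fail=1; on 'd' 1→0 → fail=9;  out {5}∪∅={5}
  n25('baccd'): parent n24 fail=4; on 'd' 4 → fail=5;  out {6}∪∅={6}
  n14('dbaabc'): parent n13 fail=2; on 'c' 2→15→0 → fail=4;  out {3}∪∅={3}

Text stream:
[0] read 'a'  n0⇒n1  ** P2@[0:0]
[1] read 'b'  n1⇒n2
[2] read 'b'  n2⇒n16 ·f
[3] read 'b'  n16⇒n17  ** P4@[1:3]
[4] read 'c'  n17⇒n4 ·f
[5] read 'b'  n4⇒n18
[6] read 'd'  n18⇒n19  ** P7@[5:6]
[7] read 'a'  n19⇒n20  ** P2@[7:7]
[8] read 'd'  n20⇒n21  ** P5@[4:8]
[9] read 'c'  n21⇒n4 ·f
[10] read 'b'  n4⇒n18
[11] read 'd'  n18⇒n19  ** P7@[10:11]
[12] read 'a'  n19⇒n20  ** P2@[12:12]
[13] read 'd'  n20⇒n21  ** P5@[9:13]
[14] read 'c'  n21⇒n4 ·f
[15] read 'd'  n4⇒n5
[16] read 'b'  n5⇒n10 ·f
[17] read 'c'  n10⇒n4 ·f
[18] read 'a'  n4⇒n1 ·f  ** P2@[18:18]
[19] read 'b'  n1⇒n2
[20] read 'd'  n2⇒n3  ** P0@[18:20],P7@[19:20]
[21] read 'b'  n3⇒n10 ·f
[22] read 'd'  n10⇒n26 ·f  ** P7@[21:22]
[23] read 'b'  n26⇒n10 ·f
[24] read 'a'  n10⇒n11  ** P2@[24:24]
[25] read 'c'  n11⇒n23 ·f
[26] read 'c'  n23⇒n24
[27] read 'd'  n24⇒n25  ** P6@[23:27]
[28] read 'b'  n25⇒n10 ·f
[29] read 'd'  n10⇒n26 ·f  ** P7@[28:29]

Result: [[0,2],[3,4],[6,7],[7,2],[8,5],[11,7],[12,2],[13,5],[18,2],[20,0],[20,7],[22,7],[24,2],[27,6],[29,7]]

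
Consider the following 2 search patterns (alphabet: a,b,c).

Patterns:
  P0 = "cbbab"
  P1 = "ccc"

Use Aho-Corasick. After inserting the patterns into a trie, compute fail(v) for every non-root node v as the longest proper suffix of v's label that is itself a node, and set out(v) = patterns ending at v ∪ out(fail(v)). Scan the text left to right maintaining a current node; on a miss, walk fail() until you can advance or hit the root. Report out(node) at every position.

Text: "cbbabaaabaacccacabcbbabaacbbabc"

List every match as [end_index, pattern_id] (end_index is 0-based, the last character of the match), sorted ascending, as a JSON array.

Construct AC machine:
Trie (insert patterns):
  0='ε' goto c→1
  1='c' goto b→2 c→6
  2='cb' goto b→3
  3='cbb' goto a→4
  4='cbba' goto b→5
  5='cbbab' goto ·  [P0 ends]
  6='cc' goto c→7
  7='ccc' goto ·  [P1 ends]

Failure links (BFS by depth):
  n1('c'): parent n0 fail=0; on 'c' 0 → fail=0;  out ∅∪∅=∅
  n2('cb'): parent n1 fail=0; on 'b' 0 → fail=0;  out ∅∪∅=∅
  n6('cc'): parent n1 fail=0; on 'c' 0 → fail=1;  out ∅∪∅=∅
  n3('cbb'): parent n2 fail=0; on 'b' 0 → fail=0;  out ∅∪∅=∅
  n7('ccc'): parent n6 fail=1; on 'c' 1 → fail=6;  out {1}∪∅={1}
  n4('cbba'): parent n3 fail=0; on 'a' 0 → fail=0;  out ∅∪∅=∅
  n5('cbbab'): parent n4 fail=0; on 'b' 0 → fail=0;  out {0}∪∅={0}

Run:
pos 0 'c': at 1
pos 1 'b': at 2
pos 2 'b': at 3
pos 3 'a': at 4
pos 4 'b': at 5  ** P0@[0:4]
pos 5 'a': at 0 ·f
pos 6 'a': at 0
pos 7 'a': at 0
pos 8 'b': at 0
pos 9 'a': at 0
pos 10 'a': at 0
pos 11 'c': at 1
pos 12 'c': at 6
pos 13 'c': at 7  ** P1@[11:13]
pos 14 'a': at 0 ·f
pos 15 'c': at 1
pos 16 'a': at 0 ·f
pos 17 'b': at 0
pos 18 'c': at 1
pos 19 'b': at 2
pos 20 'b': at 3
pos 21 'a': at 4
pos 22 'b': at 5  ** P0@[18:22]
pos 23 'a': at 0 ·f
pos 24 'a': at 0
pos 25 'c': at 1
pos 26 'b': at 2
pos 27 'b': at 3
pos 28 'a': at 4
pos 29 'b': at 5  ** P0@[25:29]
pos 30 'c': at 1 ·f

All matches (sorted): [[4,0],[13,1],[22,0],[29,0]]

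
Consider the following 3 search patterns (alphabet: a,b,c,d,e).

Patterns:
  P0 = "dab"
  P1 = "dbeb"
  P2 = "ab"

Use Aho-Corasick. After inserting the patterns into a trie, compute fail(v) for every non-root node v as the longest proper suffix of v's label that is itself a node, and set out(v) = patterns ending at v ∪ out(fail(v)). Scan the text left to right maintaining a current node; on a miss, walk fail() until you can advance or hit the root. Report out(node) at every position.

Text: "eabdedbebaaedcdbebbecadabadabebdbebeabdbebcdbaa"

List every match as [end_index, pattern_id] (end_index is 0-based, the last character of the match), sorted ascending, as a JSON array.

Construct AC machine:
Trie nodes:
  0='ε' goto a→7 d→1
  1='d' goto a→2 b→4
  2='da' goto b→3
  3='dab' goto ·  ←P0
  4='db' goto e→5
  5='dbe' goto b→6
  6='dbeb' goto ·  ←P1
  7='a' goto b→8
  8='ab' goto ·  ←P2

BFS fail/out derivation:
  n1('d'): parent n0 fail=0; on 'd' 0 → fail=0;  out ∅∪∅=∅
  n7('a'): parent n0 fail=0; on 'a' 0 → fail=0;  out ∅∪∅=∅
  n2('da'): parent n1 fail=0; on 'a' 0 → fail=7;  out ∅∪∅=∅
  n4('db'): parent n1 fail=0; on 'b' 0 → fail=0;  out ∅∪∅=∅
  n8('ab'): parent n7 fail=0; on 'b' 0 → fail=0;  out {2}∪∅={2}
  n3('dab'): parent n2 fail=7; on 'b' 7 → fail=8;  out {0}∪{2}={0,2}
  n5('dbe'): parent n4 fail=0; on 'e' 0 → fail=0;  out ∅∪∅=∅
  n6('dbeb'): parent n5 fail=0; on 'b' 0 → fail=0;  out {1}∪∅={1}

Run:
[0] read 'e'  n0⇒n0
[1] read 'a'  n0⇒n7
[2] read 'b'  n7⇒n8  → match P2@[1:2]
[3] read 'd'  n8⇒n1 ·f
[4] read 'e'  n1⇒n0 ·f
[5] read 'd'  n0⇒n1
[6] read 'b'  n1⇒n4
[7] read 'e'  n4⇒n5
[8] read 'b'  n5⇒n6  → match P1@[5:8]
[9] read 'a'  n6⇒n7 ·f
[10] read 'a'  n7⇒n7 ·f
[11] read 'e'  n7⇒n0 ·f
[12] read 'd'  n0⇒n1
[13] read 'c'  n1⇒n0 ·f
[14] read 'd'  n0⇒n1
[15] read 'b'  n1⇒n4
[16] read 'e'  n4⇒n5
[17] read 'b'  n5⇒n6  → match P1@[14:17]
[18] read 'b'  n6⇒n0 ·f
[19] read 'e'  n0⇒n0
[20] read 'c'  n0⇒n0
[21] read 'a'  n0⇒n7
[22] read 'd'  n7⇒n1 ·f
[23] read 'a'  n1⇒n2
[24] read 'b'  n2⇒n3  → match P0@[22:24],P2@[23:24]
[25] read 'a'  n3⇒n7 ·f
[26] read 'd'  n7⇒n1 ·f
[27] read 'a'  n1⇒n2
[28] read 'b'  n2⇒n3  → match P0@[26:28],P2@[27:28]
[29] read 'e'  n3⇒n0 ·f
[30] read 'b'  n0⇒n0
[31] read 'd'  n0⇒n1
[32] read 'b'  n1⇒n4
[33] read 'e'  n4⇒n5
[34] read 'b'  n5⇒n6  → match P1@[31:34]
[35] read 'e'  n6⇒n0 ·f
[36] read 'a'  n0⇒n7
[37] read 'b'  n7⇒n8  → match P2@[36:37]
[38] read 'd'  n8⇒n1 ·f
[39] read 'b'  n1⇒n4
[40] read 'e'  n4⇒n5
[41] read 'b'  n5⇒n6  → match P1@[38:41]
[42] read 'c'  n6⇒n0 ·f
[43] read 'd'  n0⇒n1
[44] read 'b'  n1⇒n4
[45] read 'a'  n4⇒n7 ·f
[46] read 'a'  n7⇒n7 ·f

Result: [[2,2],[8,1],[17,1],[24,0],[24,2],[28,0],[28,2],[34,1],[37,2],[41,1]]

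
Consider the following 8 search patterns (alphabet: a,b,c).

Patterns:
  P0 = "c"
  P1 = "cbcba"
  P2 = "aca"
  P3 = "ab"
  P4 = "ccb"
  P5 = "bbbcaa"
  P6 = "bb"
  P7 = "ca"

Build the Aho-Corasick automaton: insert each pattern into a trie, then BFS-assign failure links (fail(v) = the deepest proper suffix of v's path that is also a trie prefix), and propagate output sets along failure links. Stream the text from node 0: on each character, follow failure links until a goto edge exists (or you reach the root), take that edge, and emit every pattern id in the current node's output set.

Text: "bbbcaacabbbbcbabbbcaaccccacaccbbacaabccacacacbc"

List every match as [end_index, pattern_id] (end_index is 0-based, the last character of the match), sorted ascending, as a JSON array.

Build:
Trie (insert patterns):
  n0 'ε': a→6 b→12 c→1
  n1 'c': a→18 b→2 c→10  ←P0
  n2 'cb': c→3
  n3 'cbc': b→4
  n4 'cbcb': a→5
  n5 'cbcba': ·  ←P1
  n6 'a': b→9 c→7
  n7 'ac': a→8
  n8 'aca': ·  ←P2
  n9 'ab': ·  ←P3
  n10 'cc': b→11
  n11 'ccb': ·  ←P4
  n12 'b': b→13
  n13 'bb': b→14  ←P6
  n14 'bbb': c→15
  n15 'bbbc': a→16
  n16 'bbbca': a→17
  n17 'bbbcaa': ·  ←P5
  n18 'ca': ·  ←P7

Failure links (BFS by depth):
  n1('c'): parent n0 fail=0; on 'c' 0 → fail=0;  out {0}∪∅={0}
  n6('a'): parent n0 fail=0; on 'a' 0 → fail=0;  out ∅∪∅=∅
  n12('b'): parent n0 fail=0; on 'b' 0 → fail=0;  out ∅∪∅=∅
  n2('cb'): parent n1 fail=0; on 'b' 0 → fail=12;  out ∅∪∅=∅
  n7('ac'): parent n6 fail=0; on 'c' 0 → fail=1;  out ∅∪{0}={0}
  n9('ab'): parent n6 fail=0; on 'b' 0 → fail=12;  out {3}∪∅={3}
  n10('cc'): parent n1 fail=0; on 'c' 0 → fail=1;  out ∅∪{0}={0}
  n13('bb'): parent n12 fail=0; on 'b' 0 → fail=12;  out {6}∪∅={6}
  n18('ca'): parent n1 fail=0; on 'a' 0 → fail=6;  out {7}∪∅={7}
  n3('cbc'): parent n2 fail=12; on 'c' 12→0 → fail=1;  out ∅∪{0}={0}
  n8('aca'): parent n7 fail=1; on 'a' 1 → fail=18;  out {2}∪{7}={2,7}
  n11('ccb'): parent n10 fail=1; on 'b' 1 → fail=2;  out {4}∪∅={4}
  n14('bbb'): parent n13 fail=12; on 'b' 12 → fail=13;  out ∅∪{6}={6}
  n4('cbcb'): parent n3 fail=1; on 'b' 1 → fail=2;  out ∅∪∅=∅
  n15('bbbc'): parent n14 fail=13; on 'c' 13→12→0 → fail=1;  out ∅∪{0}={0}
  n5('cbcba'): parent n4 fail=2; on 'a' 2→12→0 → fail=6;  out {1}∪∅={1}
  n16('bbbca'): parent n15 fail=1; on 'a' 1 → fail=18;  out ∅∪{7}={7}
  n17('bbbcaa'): parent n16 fail=18; on 'a' 18→6→0 → fail=6;  out {5}∪∅={5}

Scan:
i=0 'b': node 0→12
i=1 'b': node 12→13  → match P6@[0:1]
i=2 'b': node 13→14  → match P6@[1:2]
i=3 'c': node 14→15  → match P0@[3:3]
i=4 'a': node 15→16  → match P7@[3:4]
i=5 'a': node 16→17  → match P5@[0:5]
i=6 'c': node 17→7 (via fail)  → match P0@[6:6]
i=7 'a': node 7→8  → match P2@[5:7],P7@[6:7]
i=8 'b': node 8→9 (via fail)  → match P3@[7:8]
i=9 'b': node 9→13 (via fail)  → match P6@[8:9]
i=10 'b': node 13→14  → match P6@[9:10]
i=11 'b': node 14→14 (via fail)  → match P6@[10:11]
i=12 'c': node 14→15  → match P0@[12:12]
i=13 'b': node 15→2 (via fail)
i=14 'a': node 2→6 (via fail)
i=15 'b': node 6→9  → match P3@[14:15]
i=16 'b': node 9→13 (via fail)  → match P6@[15:16]
i=17 'b': node 13→14  → match P6@[16:17]
i=18 'c': node 14→15  → match P0@[18:18]
i=19 'a': node 15→16  → match P7@[18:19]
i=20 'a': node 16→17  → match P5@[15:20]
i=21 'c': node 17→7 (via fail)  → match P0@[21:21]
i=22 'c': node 7→10 (via fail)  → match P0@[22:22]
i=23 'c': node 10→10 (via fail)  → match P0@[23:23]
i=24 'c': node 10→10 (via fail)  → match P0@[24:24]
i=25 'a': node 10→18 (via fail)  → match P7@[24:25]
i=26 'c': node 18→7 (via fail)  → match P0@[26:26]
i=27 'a': node 7→8  → match P2@[25:27],P7@[26:27]
i=28 'c': node 8→7 (via fail)  → match P0@[28:28]
i=29 'c': node 7→10 (via fail)  → match P0@[29:29]
i=30 'b': node 10→11  → match P4@[28:30]
i=31 'b': node 11→13 (via fail)  → match P6@[30:31]
i=32 'a': node 13→6 (via fail)
i=33 'c': node 6→7  → match P0@[33:33]
i=34 'a': node 7→8  → match P2@[32:34],P7@[33:34]
i=35 'a': node 8→6 (via fail)
i=36 'b': node 6→9  → match P3@[35:36]
i=37 'c': node 9→1 (via fail)  → match P0@[37:37]
i=38 'c': node 1→10  → match P0@[38:38]
i=39 'a': node 10→18 (via fail)  → match P7@[38:39]
i=40 'c': node 18→7 (via fail)  → match P0@[40:40]
i=41 'a': node 7→8  → match P2@[39:41],P7@[40:41]
i=42 'c': node 8→7 (via fail)  → match P0@[42:42]
i=43 'a': node 7→8  → match P2@[41:43],P7@[42:43]
i=44 'c': node 8→7 (via fail)  → match P0@[44:44]
i=45 'b': node 7→2 (via fail)
i=46 'c': node 2→3  → match P0@[46:46]

All matches (sorted): [[1,6],[2,6],[3,0],[4,7],[5,5],[6,0],[7,2],[7,7],[8,3],[9,6],[10,6],[11,6],[12,0],[15,3],[16,6],[17,6],[18,0],[19,7],[20,5],[21,0],[22,0],[23,0],[24,0],[25,7],[26,0],[27,2],[27,7],[28,0],[29,0],[30,4],[31,6],[33,0],[34,2],[34,7],[36,3],[37,0],[38,0],[39,7],[40,0],[41,2],[41,7],[42,0],[43,2],[43,7],[44,0],[46,0]]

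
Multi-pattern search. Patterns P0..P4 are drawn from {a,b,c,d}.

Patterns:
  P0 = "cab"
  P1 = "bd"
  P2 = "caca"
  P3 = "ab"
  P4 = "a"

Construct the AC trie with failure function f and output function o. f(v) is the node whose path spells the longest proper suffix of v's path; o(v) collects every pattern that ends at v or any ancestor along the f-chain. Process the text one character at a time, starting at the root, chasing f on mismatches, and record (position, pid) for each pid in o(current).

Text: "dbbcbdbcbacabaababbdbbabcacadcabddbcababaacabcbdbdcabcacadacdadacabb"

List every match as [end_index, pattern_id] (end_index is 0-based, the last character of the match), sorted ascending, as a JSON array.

Build:
Trie nodes:
  0='ε' goto a→8 b→4 c→1
  1='c' goto a→2
  2='ca' goto b→3 c→6
  3='cab' goto ·  [P0 ends]
  4='b' goto d→5
  5='bd' goto ·  [P1 ends]
  6='cac' goto a→7
  7='caca' goto ·  [P2 ends]
  8='a' goto b→9  [P4 ends]
  9='ab' goto ·  [P3 ends]

Failure links (BFS by depth):
  n1('c'): parent n0 fail=0; on 'c' 0 → fail=0;  out ∅∪∅=∅
  n4('b'): parent n0 fail=0; on 'b' 0 → fail=0;  out ∅∪∅=∅
  n8('a'): parent n0 fail=0; on 'a' 0 → fail=0;  out {4}∪∅={4}
  n2('ca'): parent n1 fail=0; on 'a' 0 → fail=8;  out ∅∪{4}={4}
  n5('bd'): parent n4 fail=0; on 'd' 0 → fail=0;  out {1}∪∅={1}
  n9('ab'): parent n8 fail=0; on 'b' 0 → fail=4;  out {3}∪∅={3}
  n3('cab'): parent n2 fail=8; on 'b' 8 → fail=9;  out {0}∪{3}={0,3}
  n6('cac'): parent n2 fail=8; on 'c' 8→0 → fail=1;  out ∅∪∅=∅
  n7('caca'): parent n6 fail=1; on 'a' 1 → fail=2;  out {2}∪{4}={2,4}

Text stream:
pos 0 'd': at 0
pos 1 'b': at 4
pos 2 'b': at 4 (via fail)
pos 3 'c': at 1 (via fail)
pos 4 'b': at 4 (via fail)
pos 5 'd': at 5  ** P1@[4:5]
pos 6 'b': at 4 (via fail)
pos 7 'c': at 1 (via fail)
pos 8 'b': at 4 (via fail)
pos 9 'a': at 8 (via fail)  ** P4@[9:9]
pos 10 'c': at 1 (via fail)
pos 11 'a': at 2  ** P4@[11:11]
pos 12 'b': at 3  ** P0@[10:12],P3@[11:12]
pos 13 'a': at 8 (via fail)  ** P4@[13:13]
pos 14 'a': at 8 (via fail)  ** P4@[14:14]
pos 15 'b': at 9  ** P3@[14:15]
pos 16 'a': at 8 (via fail)  ** P4@[16:16]
pos 17 'b': at 9  ** P3@[16:17]
pos 18 'b': at 4 (via fail)
pos 19 'd': at 5  ** P1@[18:19]
pos 20 'b': at 4 (via fail)
pos 21 'b': at 4 (via fail)
pos 22 'a': at 8 (via fail)  ** P4@[22:22]
pos 23 'b': at 9  ** P3@[22:23]
pos 24 'c': at 1 (via fail)
pos 25 'a': at 2  ** P4@[25:25]
pos 26 'c': at 6
pos 27 'a': at 7  ** P2@[24:27],P4@[27:27]
pos 28 'd': at 0 (via fail)
pos 29 'c': at 1
pos 30 'a': at 2  ** P4@[30:30]
pos 31 'b': at 3  ** P0@[29:31],P3@[30:31]
pos 32 'd': at 5 (via fail)  ** P1@[31:32]
pos 33 'd': at 0 (via fail)
pos 34 'b': at 4
pos 35 'c': at 1 (via fail)
pos 36 'a': at 2  ** P4@[36:36]
pos 37 'b': at 3  ** P0@[35:37],P3@[36:37]
pos 38 'a': at 8 (via fail)  ** P4@[38:38]
pos 39 'b': at 9  ** P3@[38:39]
pos 40 'a': at 8 (via fail)  ** P4@[40:40]
pos 41 'a': at 8 (via fail)  ** P4@[41:41]
pos 42 'c': at 1 (via fail)
pos 43 'a': at 2  ** P4@[43:43]
pos 44 'b': at 3  ** P0@[42:44],P3@[43:44]
pos 45 'c': at 1 (via fail)
pos 46 'b': at 4 (via fail)
pos 47 'd': at 5  ** P1@[46:47]
pos 48 'b': at 4 (via fail)
pos 49 'd': at 5  ** P1@[48:49]
pos 50 'c': at 1 (via fail)
pos 51 'a': at 2  ** P4@[51:51]
pos 52 'b': at 3  ** P0@[50:52],P3@[51:52]
pos 53 'c': at 1 (via fail)
pos 54 'a': at 2  ** P4@[54:54]
pos 55 'c': at 6
pos 56 'a': at 7  ** P2@[53:56],P4@[56:56]
pos 57 'd': at 0 (via fail)
pos 58 'a': at 8  ** P4@[58:58]
pos 59 'c': at 1 (via fail)
pos 60 'd': at 0 (via fail)
pos 61 'a': at 8  ** P4@[61:61]
pos 62 'd': at 0 (via fail)
pos 63 'a': at 8  ** P4@[63:63]
pos 64 'c': at 1 (via fail)
pos 65 'a': at 2  ** P4@[65:65]
pos 66 'b': at 3  ** P0@[64:66],P3@[65:66]
pos 67 'b': at 4 (via fail)

All matches (sorted): [[5,1],[9,4],[11,4],[12,0],[12,3],[13,4],[14,4],[15,3],[16,4],[17,3],[19,1],[22,4],[23,3],[25,4],[27,2],[27,4],[30,4],[31,0],[31,3],[32,1],[36,4],[37,0],[37,3],[38,4],[39,3],[40,4],[41,4],[43,4],[44,0],[44,3],[47,1],[49,1],[51,4],[52,0],[52,3],[54,4],[56,2],[56,4],[58,4],[61,4],[63,4],[65,4],[66,0],[66,3]]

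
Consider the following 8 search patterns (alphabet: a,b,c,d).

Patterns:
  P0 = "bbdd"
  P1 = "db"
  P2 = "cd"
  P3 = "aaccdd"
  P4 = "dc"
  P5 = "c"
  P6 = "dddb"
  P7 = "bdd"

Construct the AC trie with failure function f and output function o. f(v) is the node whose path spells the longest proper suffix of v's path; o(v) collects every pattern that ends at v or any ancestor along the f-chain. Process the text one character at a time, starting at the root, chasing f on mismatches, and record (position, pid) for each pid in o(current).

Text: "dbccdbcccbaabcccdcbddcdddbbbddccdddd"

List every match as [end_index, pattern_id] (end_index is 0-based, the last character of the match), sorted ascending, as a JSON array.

Build automaton:
Trie (insert patterns):
  0='ε' goto a→9 b→1 c→7 d→5
  1='b' goto b→2 d→19
  2='bb' goto d→3
  3='bbd' goto d→4
  4='bbdd' goto ·  ←P0
  5='d' goto b→6 c→15 d→16
  6='db' goto ·  ←P1
  7='c' goto d→8  ←P5
  8='cd' goto ·  ←P2
  9='a' goto a→10
  10='aa' goto c→11
  11='aac' goto c→12
  12='aacc' goto d→13
  13='aaccd' goto d→14
  14='aaccdd' goto ·  ←P3
  15='dc' goto ·  ←P4
  16='dd' goto d→17
  17='ddd' goto b→18
  18='dddb' goto ·  ←P6
  19='bd' goto d→20
  20='bdd' goto ·  ←P7

Failure links (BFS by depth):
  fail(1) 'b': from fail(0)=0 chase 'b': 0 ⇒ 0;  out=∅∪out(0)=∅
  fail(5) 'd': from fail(0)=0 chase 'd': 0 ⇒ 0;  out=∅∪out(0)=∅
  fail(7) 'c': from fail(0)=0 chase 'c': 0 ⇒ 0;  out={5}∪out(0)={5}
  fail(9) 'a': from fail(0)=0 chase 'a': 0 ⇒ 0;  out=∅∪out(0)=∅
  fail(2) 'bb': from fail(1)=0 chase 'b': 0 ⇒ 1;  out=∅∪out(1)=∅
  fail(6) 'db': from fail(5)=0 chase 'b': 0 ⇒ 1;  out={1}∪out(1)={1}
  fail(8) 'cd': from fail(7)=0 chase 'd': 0 ⇒ 5;  out={2}∪out(5)={2}
  fail(10) 'aa': from fail(9)=0 chase 'a': 0 ⇒ 9;  out=∅∪out(9)=∅
  fail(15) 'dc': from fail(5)=0 chase 'c': 0 ⇒ 7;  out={4}∪out(7)={4,5}
  fail(16) 'dd': from fail(5)=0 chase 'd': 0 ⇒ 5;  out=∅∪out(5)=∅
  fail(19) 'bd': from fail(1)=0 chase 'd': 0 ⇒ 5;  out=∅∪out(5)=∅
  fail(3) 'bbd': from fail(2)=1 chase 'd': 1 ⇒ 19;  out=∅∪out(19)=∅
  fail(11) 'aac': from fail(10)=9 chase 'c': 9→0 ⇒ 7;  out=∅∪out(7)={5}
  fail(17) 'ddd': from fail(16)=5 chase 'd': 5 ⇒ 16;  out=∅∪out(16)=∅
  fail(20) 'bdd': from fail(19)=5 chase 'd': 5 ⇒ 16;  out={7}∪out(16)={7}
  fail(4) 'bbdd': from fail(3)=19 chase 'd': 19 ⇒ 20;  out={0}∪out(20)={0,7}
  fail(12) 'aacc': from fail(11)=7 chase 'c': 7→0 ⇒ 7;  out=∅∪out(7)={5}
  fail(18) 'dddb': from fail(17)=16 chase 'b': 16→5 ⇒ 6;  out={6}∪out(6)={1,6}
  fail(13) 'aaccd': from fail(12)=7 chase 'd': 7 ⇒ 8;  out=∅∪out(8)={2}
  fail(14) 'aaccdd': from fail(13)=8 chase 'd': 8→5 ⇒ 16;  out={3}∪out(16)={3}

Text stream:
i=0 'd': node 0→5
i=1 'b': node 5→6  → match P1@[0:1]
i=2 'c': node 6→7 (via fail)  → match P5@[2:2]
i=3 'c': node 7→7 (via fail)  → match P5@[3:3]
i=4 'd': node 7→8  → match P2@[3:4]
i=5 'b': node 8→6 (via fail)  → match P1@[4:5]
i=6 'c': node 6→7 (via fail)  → match P5@[6:6]
i=7 'c': node 7→7 (via fail)  → match P5@[7:7]
i=8 'c': node 7→7 (via fail)  → match P5@[8:8]
i=9 'b': node 7→1 (via fail)
i=10 'a': node 1→9 (via fail)
i=11 'a': node 9→10
i=12 'b': node 10→1 (via fail)
i=13 'c': node 1→7 (via fail)  → match P5@[13:13]
i=14 'c': node 7→7 (via fail)  → match P5@[14:14]
i=15 'c': node 7→7 (via fail)  → match P5@[15:15]
i=16 'd': node 7→8  → match P2@[15:16]
i=17 'c': node 8→15 (via fail)  → match P4@[16:17],P5@[17:17]
i=18 'b': node 15→1 (via fail)
i=19 'd': node 1→19
i=20 'd': node 19→20  → match P7@[18:20]
i=21 'c': node 20→15 (via fail)  → match P4@[20:21],P5@[21:21]
i=22 'd': node 15→8 (via fail)  → match P2@[21:22]
i=23 'd': node 8→16 (via fail)
i=24 'd': node 16→17
i=25 'b': node 17→18  → match P1@[24:25],P6@[22:25]
i=26 'b': node 18→2 (via fail)
i=27 'b': node 2→2 (via fail)
i=28 'd': node 2→3
i=29 'd': node 3→4  → match P0@[26:29],P7@[27:29]
i=30 'c': node 4→15 (via fail)  → match P4@[29:30],P5@[30:30]
i=31 'c': node 15→7 (via fail)  → match P5@[31:31]
i=32 'd': node 7→8  → match P2@[31:32]
i=33 'd': node 8→16 (via fail)
i=34 'd': node 16→17
i=35 'd': node 17→17 (via fail)

Matches: [[1,1],[2,5],[3,5],[4,2],[5,1],[6,5],[7,5],[8,5],[13,5],[14,5],[15,5],[16,2],[17,4],[17,5],[20,7],[21,4],[21,5],[22,2],[25,1],[25,6],[29,0],[29,7],[30,4],[30,5],[31,5],[32,2]]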